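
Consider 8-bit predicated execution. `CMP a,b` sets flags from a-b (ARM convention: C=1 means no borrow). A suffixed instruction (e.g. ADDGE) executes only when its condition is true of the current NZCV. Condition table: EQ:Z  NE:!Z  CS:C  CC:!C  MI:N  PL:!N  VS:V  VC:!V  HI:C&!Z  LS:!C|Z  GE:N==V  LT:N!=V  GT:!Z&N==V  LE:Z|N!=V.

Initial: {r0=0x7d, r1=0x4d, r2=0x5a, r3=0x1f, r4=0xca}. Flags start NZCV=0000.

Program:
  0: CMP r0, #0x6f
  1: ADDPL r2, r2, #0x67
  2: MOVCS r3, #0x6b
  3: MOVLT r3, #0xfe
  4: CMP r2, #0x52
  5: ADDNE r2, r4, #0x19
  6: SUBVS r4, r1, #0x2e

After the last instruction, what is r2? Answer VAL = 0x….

VAL = 0xe3

0: ✓ CMP  NZCV=0010
1: ✓ ADDPL  r2←0xc1
2: ✓ MOVCS  r3←0x6b
3: · MOVLT
4: ✓ CMP  NZCV=0011
5: ✓ ADDNE  r2←0xe3
6: ✓ SUBVS  r4←0x1f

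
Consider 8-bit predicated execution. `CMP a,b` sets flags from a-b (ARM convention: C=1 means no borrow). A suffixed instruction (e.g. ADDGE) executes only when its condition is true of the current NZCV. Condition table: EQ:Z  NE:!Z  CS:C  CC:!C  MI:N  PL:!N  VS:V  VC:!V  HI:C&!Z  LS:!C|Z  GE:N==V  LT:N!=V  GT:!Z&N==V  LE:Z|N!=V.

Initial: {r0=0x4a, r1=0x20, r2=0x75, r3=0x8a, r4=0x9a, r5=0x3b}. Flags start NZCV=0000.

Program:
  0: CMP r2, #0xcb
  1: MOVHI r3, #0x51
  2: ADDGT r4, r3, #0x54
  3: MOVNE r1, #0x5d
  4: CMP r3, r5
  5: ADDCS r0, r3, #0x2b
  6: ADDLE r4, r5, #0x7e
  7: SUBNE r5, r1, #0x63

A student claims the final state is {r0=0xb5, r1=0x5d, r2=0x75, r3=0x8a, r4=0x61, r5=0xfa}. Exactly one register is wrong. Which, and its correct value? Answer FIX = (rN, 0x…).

[0] flags=1001 → (cmp)
[1] flags=1001 HI?F → skip
[2] flags=1001 GT?T → r4=0xde
[3] flags=1001 NE?T → r1=0x5d
[4] flags=0011 → (cmp)
[5] flags=0011 CS?T → r0=0xb5
[6] flags=0011 LE?T → r4=0xb9
[7] flags=0011 NE?T → r5=0xfa

FIX = (r4, 0xb9)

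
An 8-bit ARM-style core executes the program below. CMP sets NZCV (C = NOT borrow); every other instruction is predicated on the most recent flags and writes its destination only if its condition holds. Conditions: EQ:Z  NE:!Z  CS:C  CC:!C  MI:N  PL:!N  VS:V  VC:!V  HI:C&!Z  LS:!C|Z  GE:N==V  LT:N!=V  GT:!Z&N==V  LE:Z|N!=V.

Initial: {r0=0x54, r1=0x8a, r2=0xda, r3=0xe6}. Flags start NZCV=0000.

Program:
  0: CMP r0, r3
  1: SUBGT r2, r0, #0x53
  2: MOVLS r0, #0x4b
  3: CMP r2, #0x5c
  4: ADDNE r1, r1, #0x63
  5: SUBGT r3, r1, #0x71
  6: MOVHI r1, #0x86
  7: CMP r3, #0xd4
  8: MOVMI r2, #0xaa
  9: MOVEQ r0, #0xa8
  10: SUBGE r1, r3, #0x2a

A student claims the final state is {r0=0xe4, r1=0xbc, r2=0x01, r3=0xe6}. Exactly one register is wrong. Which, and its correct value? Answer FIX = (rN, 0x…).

[0] flags=0000 → (cmp)
[1] flags=0000 GT?T → r2=0x01
[2] flags=0000 LS?T → r0=0x4b
[3] flags=1000 → (cmp)
[4] flags=1000 NE?T → r1=0xed
[5] flags=1000 GT?F → skip
[6] flags=1000 HI?F → skip
[7] flags=0010 → (cmp)
[8] flags=0010 MI?F → skip
[9] flags=0010 EQ?F → skip
[10] flags=0010 GE?T → r1=0xbc

FIX = (r0, 0x4b)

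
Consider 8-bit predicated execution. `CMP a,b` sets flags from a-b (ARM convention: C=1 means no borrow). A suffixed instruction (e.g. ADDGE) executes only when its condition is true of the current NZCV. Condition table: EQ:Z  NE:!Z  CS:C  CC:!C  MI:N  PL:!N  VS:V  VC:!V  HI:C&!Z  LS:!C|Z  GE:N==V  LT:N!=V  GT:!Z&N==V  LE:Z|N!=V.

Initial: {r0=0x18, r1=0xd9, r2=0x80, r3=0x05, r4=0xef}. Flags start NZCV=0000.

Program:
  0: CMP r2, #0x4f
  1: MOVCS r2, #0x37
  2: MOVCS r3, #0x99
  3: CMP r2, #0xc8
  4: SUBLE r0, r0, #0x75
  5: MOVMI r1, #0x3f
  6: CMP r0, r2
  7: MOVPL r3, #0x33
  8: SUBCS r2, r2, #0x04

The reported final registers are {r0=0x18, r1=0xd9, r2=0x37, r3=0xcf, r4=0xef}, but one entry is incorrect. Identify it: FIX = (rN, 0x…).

FIX = (r3, 0x99)

0: ✓ CMP  NZCV=0011
1: ✓ MOVCS  r2←0x37
2: ✓ MOVCS  r3←0x99
3: ✓ CMP  NZCV=0000
4: · SUBLE
5: · MOVMI
6: ✓ CMP  NZCV=1000
7: · MOVPL
8: · SUBCS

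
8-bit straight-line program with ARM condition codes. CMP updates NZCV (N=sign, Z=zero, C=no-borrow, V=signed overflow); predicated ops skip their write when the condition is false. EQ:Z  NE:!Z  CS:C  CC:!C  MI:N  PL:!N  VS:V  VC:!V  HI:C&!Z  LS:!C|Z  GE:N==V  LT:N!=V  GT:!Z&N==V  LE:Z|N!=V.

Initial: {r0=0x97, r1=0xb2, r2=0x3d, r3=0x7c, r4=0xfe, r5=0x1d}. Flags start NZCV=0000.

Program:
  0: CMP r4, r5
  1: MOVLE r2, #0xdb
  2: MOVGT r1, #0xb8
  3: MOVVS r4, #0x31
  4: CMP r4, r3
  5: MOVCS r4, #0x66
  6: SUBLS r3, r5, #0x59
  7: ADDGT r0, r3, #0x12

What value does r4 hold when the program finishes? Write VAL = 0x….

[0] flags=1010 → (cmp)
[1] flags=1010 LE?T → r2=0xdb
[2] flags=1010 GT?F → skip
[3] flags=1010 VS?F → skip
[4] flags=1010 → (cmp)
[5] flags=1010 CS?T → r4=0x66
[6] flags=1010 LS?F → skip
[7] flags=1010 GT?F → skip

VAL = 0x66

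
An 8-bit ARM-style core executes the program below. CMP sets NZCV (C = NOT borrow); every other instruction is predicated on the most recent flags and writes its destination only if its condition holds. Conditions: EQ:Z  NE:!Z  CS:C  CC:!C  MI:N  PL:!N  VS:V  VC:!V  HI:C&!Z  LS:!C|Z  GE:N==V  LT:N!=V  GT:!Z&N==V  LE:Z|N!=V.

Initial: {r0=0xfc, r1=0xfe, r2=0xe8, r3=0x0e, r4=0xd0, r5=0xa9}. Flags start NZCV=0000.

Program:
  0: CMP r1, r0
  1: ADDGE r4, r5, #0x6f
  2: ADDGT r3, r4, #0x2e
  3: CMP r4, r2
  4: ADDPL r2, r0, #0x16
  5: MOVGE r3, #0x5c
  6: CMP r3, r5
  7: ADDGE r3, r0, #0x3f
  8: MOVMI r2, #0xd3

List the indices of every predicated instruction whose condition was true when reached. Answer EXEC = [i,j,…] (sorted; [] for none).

EXEC = [1,2,4,5,7,8]

0: ✓ CMP  NZCV=0010
1: ✓ ADDGE  r4←0x18
2: ✓ ADDGT  r3←0x46
3: ✓ CMP  NZCV=0000
4: ✓ ADDPL  r2←0x12
5: ✓ MOVGE  r3←0x5c
6: ✓ CMP  NZCV=1001
7: ✓ ADDGE  r3←0x3b
8: ✓ MOVMI  r2←0xd3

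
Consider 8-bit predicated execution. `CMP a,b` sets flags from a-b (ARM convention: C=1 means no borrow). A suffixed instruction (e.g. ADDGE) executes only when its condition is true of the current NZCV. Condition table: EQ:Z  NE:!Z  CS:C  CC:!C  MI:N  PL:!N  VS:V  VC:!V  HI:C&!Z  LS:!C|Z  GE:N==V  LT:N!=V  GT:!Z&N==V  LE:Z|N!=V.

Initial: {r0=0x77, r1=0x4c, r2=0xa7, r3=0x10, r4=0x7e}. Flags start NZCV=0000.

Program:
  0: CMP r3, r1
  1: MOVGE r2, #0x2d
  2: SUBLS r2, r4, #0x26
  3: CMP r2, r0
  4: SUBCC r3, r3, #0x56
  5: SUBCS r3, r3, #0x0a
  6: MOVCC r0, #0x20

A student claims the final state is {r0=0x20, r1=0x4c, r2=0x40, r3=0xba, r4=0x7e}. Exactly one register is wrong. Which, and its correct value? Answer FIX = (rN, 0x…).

0: ✓ CMP  NZCV=1000
1: · MOVGE
2: ✓ SUBLS  r2←0x58
3: ✓ CMP  NZCV=1000
4: ✓ SUBCC  r3←0xba
5: · SUBCS
6: ✓ MOVCC  r0←0x20

FIX = (r2, 0x58)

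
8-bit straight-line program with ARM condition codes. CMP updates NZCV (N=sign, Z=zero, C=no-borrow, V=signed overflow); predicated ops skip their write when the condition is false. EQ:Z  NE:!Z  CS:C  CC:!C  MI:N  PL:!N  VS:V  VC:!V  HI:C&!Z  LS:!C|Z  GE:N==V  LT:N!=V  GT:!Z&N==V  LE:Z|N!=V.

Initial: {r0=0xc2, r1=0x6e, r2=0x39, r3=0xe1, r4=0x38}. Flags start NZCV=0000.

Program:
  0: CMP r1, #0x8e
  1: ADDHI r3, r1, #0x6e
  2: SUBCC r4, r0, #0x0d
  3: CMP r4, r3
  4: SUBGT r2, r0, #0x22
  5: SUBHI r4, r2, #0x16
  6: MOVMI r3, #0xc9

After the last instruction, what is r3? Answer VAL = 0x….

0: ✓ CMP  NZCV=1001
1: · ADDHI
2: ✓ SUBCC  r4←0xb5
3: ✓ CMP  NZCV=1000
4: · SUBGT
5: · SUBHI
6: ✓ MOVMI  r3←0xc9

VAL = 0xc9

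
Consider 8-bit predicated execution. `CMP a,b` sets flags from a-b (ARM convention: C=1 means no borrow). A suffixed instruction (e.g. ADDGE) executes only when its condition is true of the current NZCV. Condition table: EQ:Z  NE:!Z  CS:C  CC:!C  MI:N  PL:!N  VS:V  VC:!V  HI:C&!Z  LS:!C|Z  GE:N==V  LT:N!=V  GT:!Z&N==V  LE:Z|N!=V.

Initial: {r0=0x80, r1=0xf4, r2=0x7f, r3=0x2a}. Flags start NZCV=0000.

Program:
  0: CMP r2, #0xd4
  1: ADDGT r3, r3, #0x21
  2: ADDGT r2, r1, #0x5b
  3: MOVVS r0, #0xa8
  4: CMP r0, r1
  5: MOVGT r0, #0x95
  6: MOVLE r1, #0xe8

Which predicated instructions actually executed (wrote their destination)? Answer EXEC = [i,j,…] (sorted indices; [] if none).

EXEC = [1,2,3,6]

[0] flags=1001 → (cmp)
[1] flags=1001 GT?T → r3=0x4b
[2] flags=1001 GT?T → r2=0x4f
[3] flags=1001 VS?T → r0=0xa8
[4] flags=1000 → (cmp)
[5] flags=1000 GT?F → skip
[6] flags=1000 LE?T → r1=0xe8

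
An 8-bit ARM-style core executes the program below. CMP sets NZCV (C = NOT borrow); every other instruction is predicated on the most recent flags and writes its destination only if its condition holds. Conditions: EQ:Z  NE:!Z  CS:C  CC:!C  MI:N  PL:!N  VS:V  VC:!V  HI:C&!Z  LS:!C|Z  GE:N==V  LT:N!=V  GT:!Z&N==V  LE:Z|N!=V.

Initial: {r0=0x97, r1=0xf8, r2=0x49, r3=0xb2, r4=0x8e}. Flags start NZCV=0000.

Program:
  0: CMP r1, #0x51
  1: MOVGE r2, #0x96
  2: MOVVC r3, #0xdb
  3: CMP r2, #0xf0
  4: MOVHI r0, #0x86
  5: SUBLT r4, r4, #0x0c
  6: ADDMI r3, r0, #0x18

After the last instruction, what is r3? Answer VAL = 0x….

0: ✓ CMP  NZCV=1010
1: · MOVGE
2: ✓ MOVVC  r3←0xdb
3: ✓ CMP  NZCV=0000
4: · MOVHI
5: · SUBLT
6: · ADDMI

VAL = 0xdb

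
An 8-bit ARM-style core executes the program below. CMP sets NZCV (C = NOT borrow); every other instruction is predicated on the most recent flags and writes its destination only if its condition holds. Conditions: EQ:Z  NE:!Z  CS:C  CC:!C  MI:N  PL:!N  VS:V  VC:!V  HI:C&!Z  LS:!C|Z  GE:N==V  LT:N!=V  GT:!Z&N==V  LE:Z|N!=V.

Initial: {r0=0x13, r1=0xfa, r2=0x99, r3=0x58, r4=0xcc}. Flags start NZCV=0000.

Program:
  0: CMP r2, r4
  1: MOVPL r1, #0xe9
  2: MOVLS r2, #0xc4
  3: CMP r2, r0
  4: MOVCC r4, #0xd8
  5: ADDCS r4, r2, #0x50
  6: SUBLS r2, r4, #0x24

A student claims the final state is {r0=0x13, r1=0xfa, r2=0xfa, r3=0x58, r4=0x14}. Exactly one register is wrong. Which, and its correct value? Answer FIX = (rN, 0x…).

FIX = (r2, 0xc4)

[0] flags=1000 → (cmp)
[1] flags=1000 PL?F → skip
[2] flags=1000 LS?T → r2=0xc4
[3] flags=1010 → (cmp)
[4] flags=1010 CC?F → skip
[5] flags=1010 CS?T → r4=0x14
[6] flags=1010 LS?F → skip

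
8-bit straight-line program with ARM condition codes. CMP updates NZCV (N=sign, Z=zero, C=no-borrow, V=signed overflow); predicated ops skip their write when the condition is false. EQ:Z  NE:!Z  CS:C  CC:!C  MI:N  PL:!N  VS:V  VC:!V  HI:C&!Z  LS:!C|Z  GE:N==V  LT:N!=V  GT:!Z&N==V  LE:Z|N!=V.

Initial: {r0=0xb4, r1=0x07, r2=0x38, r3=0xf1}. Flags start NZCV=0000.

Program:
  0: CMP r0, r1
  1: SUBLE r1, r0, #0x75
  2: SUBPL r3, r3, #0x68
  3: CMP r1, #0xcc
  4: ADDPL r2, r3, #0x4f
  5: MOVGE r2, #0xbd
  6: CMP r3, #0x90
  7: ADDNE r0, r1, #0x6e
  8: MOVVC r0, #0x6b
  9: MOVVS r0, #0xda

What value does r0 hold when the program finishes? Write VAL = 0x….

0: ✓ CMP  NZCV=1010
1: ✓ SUBLE  r1←0x3f
2: · SUBPL
3: ✓ CMP  NZCV=0000
4: ✓ ADDPL  r2←0x40
5: ✓ MOVGE  r2←0xbd
6: ✓ CMP  NZCV=0010
7: ✓ ADDNE  r0←0xad
8: ✓ MOVVC  r0←0x6b
9: · MOVVS

VAL = 0x6b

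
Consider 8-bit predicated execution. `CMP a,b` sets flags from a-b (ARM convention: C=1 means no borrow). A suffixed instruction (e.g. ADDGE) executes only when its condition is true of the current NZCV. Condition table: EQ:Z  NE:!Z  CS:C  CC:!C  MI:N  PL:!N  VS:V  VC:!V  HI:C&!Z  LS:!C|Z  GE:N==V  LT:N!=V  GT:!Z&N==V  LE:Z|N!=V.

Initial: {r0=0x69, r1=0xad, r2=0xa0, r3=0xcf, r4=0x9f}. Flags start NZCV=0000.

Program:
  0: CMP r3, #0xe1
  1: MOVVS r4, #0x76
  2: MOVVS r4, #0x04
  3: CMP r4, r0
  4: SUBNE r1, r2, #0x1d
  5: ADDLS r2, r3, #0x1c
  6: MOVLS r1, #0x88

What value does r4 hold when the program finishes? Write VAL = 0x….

VAL = 0x9f

0: ✓ CMP  NZCV=1000
1: · MOVVS
2: · MOVVS
3: ✓ CMP  NZCV=0011
4: ✓ SUBNE  r1←0x83
5: · ADDLS
6: · MOVLS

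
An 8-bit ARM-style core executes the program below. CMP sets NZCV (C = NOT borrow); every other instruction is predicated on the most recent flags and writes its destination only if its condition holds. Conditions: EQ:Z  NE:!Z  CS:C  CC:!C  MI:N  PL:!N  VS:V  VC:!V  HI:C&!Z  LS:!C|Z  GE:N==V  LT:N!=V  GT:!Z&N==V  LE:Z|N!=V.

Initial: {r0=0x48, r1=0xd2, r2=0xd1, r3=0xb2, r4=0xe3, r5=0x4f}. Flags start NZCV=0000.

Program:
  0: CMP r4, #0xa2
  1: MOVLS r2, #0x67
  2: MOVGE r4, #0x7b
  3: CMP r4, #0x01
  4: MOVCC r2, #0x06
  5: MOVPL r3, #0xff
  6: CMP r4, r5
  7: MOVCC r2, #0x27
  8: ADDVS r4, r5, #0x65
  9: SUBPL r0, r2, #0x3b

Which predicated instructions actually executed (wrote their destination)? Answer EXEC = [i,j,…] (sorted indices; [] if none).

0: ✓ CMP  NZCV=0010
1: · MOVLS
2: ✓ MOVGE  r4←0x7b
3: ✓ CMP  NZCV=0010
4: · MOVCC
5: ✓ MOVPL  r3←0xff
6: ✓ CMP  NZCV=0010
7: · MOVCC
8: · ADDVS
9: ✓ SUBPL  r0←0x96

EXEC = [2,5,9]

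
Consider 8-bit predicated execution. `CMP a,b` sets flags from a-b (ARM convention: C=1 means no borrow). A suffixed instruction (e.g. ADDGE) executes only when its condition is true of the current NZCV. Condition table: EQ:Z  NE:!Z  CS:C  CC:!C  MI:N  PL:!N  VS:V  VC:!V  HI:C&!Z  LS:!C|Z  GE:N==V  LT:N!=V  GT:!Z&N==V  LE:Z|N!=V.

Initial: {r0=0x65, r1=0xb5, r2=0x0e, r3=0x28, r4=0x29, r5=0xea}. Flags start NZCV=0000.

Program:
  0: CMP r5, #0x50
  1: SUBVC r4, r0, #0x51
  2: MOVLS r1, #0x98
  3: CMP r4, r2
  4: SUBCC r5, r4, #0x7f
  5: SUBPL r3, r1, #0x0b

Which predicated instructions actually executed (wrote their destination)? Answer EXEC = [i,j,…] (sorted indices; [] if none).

0: ✓ CMP  NZCV=1010
1: ✓ SUBVC  r4←0x14
2: · MOVLS
3: ✓ CMP  NZCV=0010
4: · SUBCC
5: ✓ SUBPL  r3←0xaa

EXEC = [1,5]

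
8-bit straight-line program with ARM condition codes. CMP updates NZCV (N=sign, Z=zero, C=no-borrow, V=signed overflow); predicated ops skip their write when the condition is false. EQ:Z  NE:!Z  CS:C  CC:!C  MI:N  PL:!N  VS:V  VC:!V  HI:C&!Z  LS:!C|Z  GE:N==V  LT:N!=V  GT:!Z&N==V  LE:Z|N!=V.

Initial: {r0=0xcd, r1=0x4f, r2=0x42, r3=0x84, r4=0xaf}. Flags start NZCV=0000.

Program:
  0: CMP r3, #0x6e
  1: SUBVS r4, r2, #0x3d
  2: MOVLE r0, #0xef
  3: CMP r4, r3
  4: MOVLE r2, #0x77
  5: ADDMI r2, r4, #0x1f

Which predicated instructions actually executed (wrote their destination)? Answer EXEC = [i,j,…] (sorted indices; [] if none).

[0] flags=0011 → (cmp)
[1] flags=0011 VS?T → r4=0x05
[2] flags=0011 LE?T → r0=0xef
[3] flags=1001 → (cmp)
[4] flags=1001 LE?F → skip
[5] flags=1001 MI?T → r2=0x24

EXEC = [1,2,5]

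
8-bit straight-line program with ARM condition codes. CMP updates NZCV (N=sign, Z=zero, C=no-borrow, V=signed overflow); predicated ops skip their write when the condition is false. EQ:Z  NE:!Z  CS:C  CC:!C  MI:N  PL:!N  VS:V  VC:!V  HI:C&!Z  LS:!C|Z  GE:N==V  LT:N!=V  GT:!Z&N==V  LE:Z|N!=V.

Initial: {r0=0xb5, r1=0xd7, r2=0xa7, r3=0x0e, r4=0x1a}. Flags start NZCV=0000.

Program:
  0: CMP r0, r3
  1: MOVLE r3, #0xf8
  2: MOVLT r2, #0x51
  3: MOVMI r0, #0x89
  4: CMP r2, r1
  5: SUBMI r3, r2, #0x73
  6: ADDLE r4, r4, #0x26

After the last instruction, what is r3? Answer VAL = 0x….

VAL = 0xf8

[0] flags=1010 → (cmp)
[1] flags=1010 LE?T → r3=0xf8
[2] flags=1010 LT?T → r2=0x51
[3] flags=1010 MI?T → r0=0x89
[4] flags=0000 → (cmp)
[5] flags=0000 MI?F → skip
[6] flags=0000 LE?F → skip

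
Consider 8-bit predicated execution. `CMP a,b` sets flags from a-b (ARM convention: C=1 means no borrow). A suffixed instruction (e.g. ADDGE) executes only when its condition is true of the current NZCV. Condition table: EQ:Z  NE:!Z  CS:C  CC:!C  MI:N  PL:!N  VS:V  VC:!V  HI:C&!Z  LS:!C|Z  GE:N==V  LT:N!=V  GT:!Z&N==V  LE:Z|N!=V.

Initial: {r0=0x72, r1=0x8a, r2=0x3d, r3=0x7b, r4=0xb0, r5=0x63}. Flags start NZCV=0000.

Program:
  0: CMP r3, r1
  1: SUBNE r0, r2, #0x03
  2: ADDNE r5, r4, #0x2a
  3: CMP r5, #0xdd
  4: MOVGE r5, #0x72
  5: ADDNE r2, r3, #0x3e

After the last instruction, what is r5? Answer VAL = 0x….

0: ✓ CMP  NZCV=1001
1: ✓ SUBNE  r0←0x3a
2: ✓ ADDNE  r5←0xda
3: ✓ CMP  NZCV=1000
4: · MOVGE
5: ✓ ADDNE  r2←0xb9

VAL = 0xda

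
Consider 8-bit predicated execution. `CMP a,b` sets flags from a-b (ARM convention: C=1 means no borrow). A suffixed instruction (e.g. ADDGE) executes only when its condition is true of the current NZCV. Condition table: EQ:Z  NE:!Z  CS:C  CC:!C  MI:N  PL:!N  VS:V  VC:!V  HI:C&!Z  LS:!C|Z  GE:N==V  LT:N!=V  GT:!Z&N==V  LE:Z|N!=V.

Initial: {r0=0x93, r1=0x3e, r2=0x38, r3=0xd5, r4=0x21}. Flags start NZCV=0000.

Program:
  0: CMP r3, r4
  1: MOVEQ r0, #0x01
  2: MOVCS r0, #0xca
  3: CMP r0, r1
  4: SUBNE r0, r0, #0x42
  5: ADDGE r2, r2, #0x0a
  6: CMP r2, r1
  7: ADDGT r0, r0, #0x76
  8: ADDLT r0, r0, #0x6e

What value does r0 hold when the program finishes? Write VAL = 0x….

VAL = 0xf6

[0] flags=1010 → (cmp)
[1] flags=1010 EQ?F → skip
[2] flags=1010 CS?T → r0=0xca
[3] flags=1010 → (cmp)
[4] flags=1010 NE?T → r0=0x88
[5] flags=1010 GE?F → skip
[6] flags=1000 → (cmp)
[7] flags=1000 GT?F → skip
[8] flags=1000 LT?T → r0=0xf6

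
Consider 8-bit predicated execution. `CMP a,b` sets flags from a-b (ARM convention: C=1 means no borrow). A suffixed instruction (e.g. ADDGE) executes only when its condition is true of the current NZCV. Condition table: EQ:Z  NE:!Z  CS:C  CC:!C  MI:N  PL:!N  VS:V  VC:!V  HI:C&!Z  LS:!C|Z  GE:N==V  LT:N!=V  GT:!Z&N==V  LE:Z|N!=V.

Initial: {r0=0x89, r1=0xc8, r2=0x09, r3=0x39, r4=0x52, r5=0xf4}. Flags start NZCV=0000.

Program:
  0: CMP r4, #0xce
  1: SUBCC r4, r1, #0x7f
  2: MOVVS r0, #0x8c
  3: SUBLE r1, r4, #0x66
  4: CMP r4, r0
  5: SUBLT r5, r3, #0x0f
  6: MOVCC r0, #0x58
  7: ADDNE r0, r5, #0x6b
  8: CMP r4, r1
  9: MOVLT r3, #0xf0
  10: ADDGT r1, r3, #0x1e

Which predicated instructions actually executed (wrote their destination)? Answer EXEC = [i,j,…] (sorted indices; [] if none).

0: ✓ CMP  NZCV=1001
1: ✓ SUBCC  r4←0x49
2: ✓ MOVVS  r0←0x8c
3: · SUBLE
4: ✓ CMP  NZCV=1001
5: · SUBLT
6: ✓ MOVCC  r0←0x58
7: ✓ ADDNE  r0←0x5f
8: ✓ CMP  NZCV=1001
9: · MOVLT
10: ✓ ADDGT  r1←0x57

EXEC = [1,2,6,7,10]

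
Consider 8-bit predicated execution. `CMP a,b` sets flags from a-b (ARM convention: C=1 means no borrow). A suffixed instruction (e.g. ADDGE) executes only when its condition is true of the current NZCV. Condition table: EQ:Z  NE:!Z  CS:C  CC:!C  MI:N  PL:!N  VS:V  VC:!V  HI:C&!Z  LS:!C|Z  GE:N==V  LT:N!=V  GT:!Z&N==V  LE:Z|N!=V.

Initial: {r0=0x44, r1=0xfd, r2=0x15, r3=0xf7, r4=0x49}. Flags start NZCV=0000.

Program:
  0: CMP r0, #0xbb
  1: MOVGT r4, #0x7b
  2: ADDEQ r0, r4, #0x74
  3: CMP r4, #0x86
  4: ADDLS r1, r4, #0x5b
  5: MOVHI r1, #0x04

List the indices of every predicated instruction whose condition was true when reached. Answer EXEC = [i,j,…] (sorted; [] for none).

EXEC = [1,4]

0: ✓ CMP  NZCV=1001
1: ✓ MOVGT  r4←0x7b
2: · ADDEQ
3: ✓ CMP  NZCV=1001
4: ✓ ADDLS  r1←0xd6
5: · MOVHI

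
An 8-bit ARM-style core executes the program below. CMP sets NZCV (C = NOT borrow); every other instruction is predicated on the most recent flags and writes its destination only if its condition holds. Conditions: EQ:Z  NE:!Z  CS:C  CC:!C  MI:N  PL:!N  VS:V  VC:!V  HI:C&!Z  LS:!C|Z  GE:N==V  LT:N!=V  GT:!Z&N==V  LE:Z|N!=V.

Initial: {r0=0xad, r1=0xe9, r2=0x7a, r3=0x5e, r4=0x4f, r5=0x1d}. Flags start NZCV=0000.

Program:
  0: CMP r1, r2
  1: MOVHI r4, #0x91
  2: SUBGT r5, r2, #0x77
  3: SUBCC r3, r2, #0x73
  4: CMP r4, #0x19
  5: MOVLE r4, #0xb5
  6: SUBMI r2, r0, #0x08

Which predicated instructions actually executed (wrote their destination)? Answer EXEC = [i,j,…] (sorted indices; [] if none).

EXEC = [1,5]

[0] flags=0011 → (cmp)
[1] flags=0011 HI?T → r4=0x91
[2] flags=0011 GT?F → skip
[3] flags=0011 CC?F → skip
[4] flags=0011 → (cmp)
[5] flags=0011 LE?T → r4=0xb5
[6] flags=0011 MI?F → skip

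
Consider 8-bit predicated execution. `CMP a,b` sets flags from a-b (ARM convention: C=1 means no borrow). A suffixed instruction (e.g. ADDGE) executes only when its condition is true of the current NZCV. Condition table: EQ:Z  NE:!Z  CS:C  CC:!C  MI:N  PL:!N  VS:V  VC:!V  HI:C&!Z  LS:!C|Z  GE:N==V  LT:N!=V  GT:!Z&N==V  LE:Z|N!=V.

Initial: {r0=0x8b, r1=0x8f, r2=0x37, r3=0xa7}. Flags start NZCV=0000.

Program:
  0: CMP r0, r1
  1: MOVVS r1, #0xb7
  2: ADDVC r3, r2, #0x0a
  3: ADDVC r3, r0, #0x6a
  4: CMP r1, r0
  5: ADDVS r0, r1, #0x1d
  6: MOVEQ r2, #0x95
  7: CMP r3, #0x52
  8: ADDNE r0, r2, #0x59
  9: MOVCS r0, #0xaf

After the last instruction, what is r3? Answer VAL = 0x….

0: ✓ CMP  NZCV=1000
1: · MOVVS
2: ✓ ADDVC  r3←0x41
3: ✓ ADDVC  r3←0xf5
4: ✓ CMP  NZCV=0010
5: · ADDVS
6: · MOVEQ
7: ✓ CMP  NZCV=1010
8: ✓ ADDNE  r0←0x90
9: ✓ MOVCS  r0←0xaf

VAL = 0xf5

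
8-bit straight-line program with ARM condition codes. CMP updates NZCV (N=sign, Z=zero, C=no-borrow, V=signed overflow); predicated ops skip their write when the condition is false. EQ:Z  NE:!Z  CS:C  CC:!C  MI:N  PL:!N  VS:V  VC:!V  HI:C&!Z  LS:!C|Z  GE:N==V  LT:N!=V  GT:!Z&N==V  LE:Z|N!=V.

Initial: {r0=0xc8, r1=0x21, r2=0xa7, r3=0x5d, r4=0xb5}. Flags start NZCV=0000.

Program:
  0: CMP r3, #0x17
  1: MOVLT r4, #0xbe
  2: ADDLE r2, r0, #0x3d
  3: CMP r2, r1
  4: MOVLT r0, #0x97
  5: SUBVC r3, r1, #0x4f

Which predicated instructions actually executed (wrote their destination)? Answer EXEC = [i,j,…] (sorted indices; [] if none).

0: ✓ CMP  NZCV=0010
1: · MOVLT
2: · ADDLE
3: ✓ CMP  NZCV=1010
4: ✓ MOVLT  r0←0x97
5: ✓ SUBVC  r3←0xd2

EXEC = [4,5]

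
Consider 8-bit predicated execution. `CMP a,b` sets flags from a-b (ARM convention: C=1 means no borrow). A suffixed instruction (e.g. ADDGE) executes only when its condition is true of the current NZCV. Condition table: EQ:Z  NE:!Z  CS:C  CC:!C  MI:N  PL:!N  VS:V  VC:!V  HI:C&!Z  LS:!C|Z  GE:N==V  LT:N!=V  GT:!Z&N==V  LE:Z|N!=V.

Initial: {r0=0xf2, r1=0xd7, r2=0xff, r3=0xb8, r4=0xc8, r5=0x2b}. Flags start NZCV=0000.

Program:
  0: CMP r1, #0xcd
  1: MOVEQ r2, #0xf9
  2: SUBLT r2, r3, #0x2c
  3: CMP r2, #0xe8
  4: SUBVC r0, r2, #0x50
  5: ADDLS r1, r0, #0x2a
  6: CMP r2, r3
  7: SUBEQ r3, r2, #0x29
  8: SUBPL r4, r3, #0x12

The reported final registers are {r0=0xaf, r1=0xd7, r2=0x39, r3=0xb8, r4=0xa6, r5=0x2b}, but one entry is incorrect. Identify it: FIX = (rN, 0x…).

FIX = (r2, 0xff)

0: ✓ CMP  NZCV=0010
1: · MOVEQ
2: · SUBLT
3: ✓ CMP  NZCV=0010
4: ✓ SUBVC  r0←0xaf
5: · ADDLS
6: ✓ CMP  NZCV=0010
7: · SUBEQ
8: ✓ SUBPL  r4←0xa6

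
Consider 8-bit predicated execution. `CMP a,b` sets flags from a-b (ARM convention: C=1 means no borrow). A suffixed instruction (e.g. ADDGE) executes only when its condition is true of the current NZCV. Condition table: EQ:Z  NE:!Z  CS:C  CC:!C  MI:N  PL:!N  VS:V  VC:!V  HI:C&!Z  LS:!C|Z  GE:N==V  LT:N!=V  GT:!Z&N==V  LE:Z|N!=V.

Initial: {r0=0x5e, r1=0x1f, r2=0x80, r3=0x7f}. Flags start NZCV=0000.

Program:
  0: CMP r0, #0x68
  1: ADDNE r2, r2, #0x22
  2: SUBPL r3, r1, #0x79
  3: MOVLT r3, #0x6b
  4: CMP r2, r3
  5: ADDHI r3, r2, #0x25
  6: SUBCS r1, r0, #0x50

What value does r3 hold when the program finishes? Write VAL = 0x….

[0] flags=1000 → (cmp)
[1] flags=1000 NE?T → r2=0xa2
[2] flags=1000 PL?F → skip
[3] flags=1000 LT?T → r3=0x6b
[4] flags=0011 → (cmp)
[5] flags=0011 HI?T → r3=0xc7
[6] flags=0011 CS?T → r1=0x0e

VAL = 0xc7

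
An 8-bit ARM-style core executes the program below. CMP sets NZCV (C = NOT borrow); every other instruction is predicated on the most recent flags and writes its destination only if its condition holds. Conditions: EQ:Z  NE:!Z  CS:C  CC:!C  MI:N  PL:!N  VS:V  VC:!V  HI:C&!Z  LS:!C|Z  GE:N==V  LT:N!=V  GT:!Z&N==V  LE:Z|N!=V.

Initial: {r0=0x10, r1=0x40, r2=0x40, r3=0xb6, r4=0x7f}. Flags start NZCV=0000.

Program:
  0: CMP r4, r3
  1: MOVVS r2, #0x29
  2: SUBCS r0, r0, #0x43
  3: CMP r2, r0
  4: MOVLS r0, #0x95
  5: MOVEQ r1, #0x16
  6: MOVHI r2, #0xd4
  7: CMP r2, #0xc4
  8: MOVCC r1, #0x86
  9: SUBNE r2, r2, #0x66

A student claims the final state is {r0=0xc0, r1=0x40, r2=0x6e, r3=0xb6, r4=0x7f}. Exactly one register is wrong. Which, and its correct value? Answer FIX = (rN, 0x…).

[0] flags=1001 → (cmp)
[1] flags=1001 VS?T → r2=0x29
[2] flags=1001 CS?F → skip
[3] flags=0010 → (cmp)
[4] flags=0010 LS?F → skip
[5] flags=0010 EQ?F → skip
[6] flags=0010 HI?T → r2=0xd4
[7] flags=0010 → (cmp)
[8] flags=0010 CC?F → skip
[9] flags=0010 NE?T → r2=0x6e

FIX = (r0, 0x10)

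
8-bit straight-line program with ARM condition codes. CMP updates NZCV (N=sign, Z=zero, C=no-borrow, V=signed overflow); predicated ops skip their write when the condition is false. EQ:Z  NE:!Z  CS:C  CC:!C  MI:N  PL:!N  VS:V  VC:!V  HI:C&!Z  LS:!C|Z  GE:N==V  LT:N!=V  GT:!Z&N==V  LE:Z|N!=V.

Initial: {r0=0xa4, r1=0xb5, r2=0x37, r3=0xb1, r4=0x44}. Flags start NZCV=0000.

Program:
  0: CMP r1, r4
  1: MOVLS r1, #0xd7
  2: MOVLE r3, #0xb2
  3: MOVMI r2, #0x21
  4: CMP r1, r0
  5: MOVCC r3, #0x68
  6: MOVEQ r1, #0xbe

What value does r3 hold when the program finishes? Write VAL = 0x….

0: ✓ CMP  NZCV=0011
1: · MOVLS
2: ✓ MOVLE  r3←0xb2
3: · MOVMI
4: ✓ CMP  NZCV=0010
5: · MOVCC
6: · MOVEQ

VAL = 0xb2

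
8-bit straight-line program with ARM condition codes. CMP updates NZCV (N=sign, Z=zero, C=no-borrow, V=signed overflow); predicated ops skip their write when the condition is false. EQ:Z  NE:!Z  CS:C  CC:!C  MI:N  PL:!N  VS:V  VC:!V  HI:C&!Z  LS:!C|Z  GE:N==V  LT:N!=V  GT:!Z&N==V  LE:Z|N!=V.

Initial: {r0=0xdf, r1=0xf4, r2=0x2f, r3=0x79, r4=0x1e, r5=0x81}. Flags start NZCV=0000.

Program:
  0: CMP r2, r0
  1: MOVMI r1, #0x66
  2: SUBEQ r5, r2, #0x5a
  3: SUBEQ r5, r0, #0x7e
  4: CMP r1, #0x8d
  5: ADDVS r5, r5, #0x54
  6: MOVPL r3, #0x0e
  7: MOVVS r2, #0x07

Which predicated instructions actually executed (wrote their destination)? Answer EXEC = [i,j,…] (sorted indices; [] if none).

0: ✓ CMP  NZCV=0000
1: · MOVMI
2: · SUBEQ
3: · SUBEQ
4: ✓ CMP  NZCV=0010
5: · ADDVS
6: ✓ MOVPL  r3←0x0e
7: · MOVVS

EXEC = [6]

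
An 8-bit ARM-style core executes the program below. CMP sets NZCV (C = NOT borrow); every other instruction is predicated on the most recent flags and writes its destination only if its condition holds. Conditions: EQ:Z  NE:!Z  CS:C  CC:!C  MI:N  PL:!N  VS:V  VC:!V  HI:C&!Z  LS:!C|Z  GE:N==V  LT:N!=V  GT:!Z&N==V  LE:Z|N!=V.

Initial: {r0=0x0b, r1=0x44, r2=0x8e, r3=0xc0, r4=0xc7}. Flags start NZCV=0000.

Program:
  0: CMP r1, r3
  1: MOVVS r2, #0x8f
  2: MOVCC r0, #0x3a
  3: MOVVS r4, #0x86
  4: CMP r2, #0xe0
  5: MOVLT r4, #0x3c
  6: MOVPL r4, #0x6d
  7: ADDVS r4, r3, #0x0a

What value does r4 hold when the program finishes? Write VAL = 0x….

VAL = 0x3c

[0] flags=1001 → (cmp)
[1] flags=1001 VS?T → r2=0x8f
[2] flags=1001 CC?T → r0=0x3a
[3] flags=1001 VS?T → r4=0x86
[4] flags=1000 → (cmp)
[5] flags=1000 LT?T → r4=0x3c
[6] flags=1000 PL?F → skip
[7] flags=1000 VS?F → skip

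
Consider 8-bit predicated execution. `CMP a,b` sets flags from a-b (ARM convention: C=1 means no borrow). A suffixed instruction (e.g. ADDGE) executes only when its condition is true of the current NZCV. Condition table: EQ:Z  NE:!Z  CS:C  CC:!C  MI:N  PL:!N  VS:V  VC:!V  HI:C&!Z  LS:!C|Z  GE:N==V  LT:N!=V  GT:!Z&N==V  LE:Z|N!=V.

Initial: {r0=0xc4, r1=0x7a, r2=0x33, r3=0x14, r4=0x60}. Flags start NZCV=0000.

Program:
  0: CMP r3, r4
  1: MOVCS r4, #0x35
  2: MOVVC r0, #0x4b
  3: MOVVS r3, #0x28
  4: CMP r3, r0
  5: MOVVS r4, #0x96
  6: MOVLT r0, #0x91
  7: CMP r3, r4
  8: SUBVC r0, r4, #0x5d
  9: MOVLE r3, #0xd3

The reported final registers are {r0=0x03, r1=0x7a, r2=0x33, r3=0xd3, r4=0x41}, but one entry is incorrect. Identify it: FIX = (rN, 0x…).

0: ✓ CMP  NZCV=1000
1: · MOVCS
2: ✓ MOVVC  r0←0x4b
3: · MOVVS
4: ✓ CMP  NZCV=1000
5: · MOVVS
6: ✓ MOVLT  r0←0x91
7: ✓ CMP  NZCV=1000
8: ✓ SUBVC  r0←0x03
9: ✓ MOVLE  r3←0xd3

FIX = (r4, 0x60)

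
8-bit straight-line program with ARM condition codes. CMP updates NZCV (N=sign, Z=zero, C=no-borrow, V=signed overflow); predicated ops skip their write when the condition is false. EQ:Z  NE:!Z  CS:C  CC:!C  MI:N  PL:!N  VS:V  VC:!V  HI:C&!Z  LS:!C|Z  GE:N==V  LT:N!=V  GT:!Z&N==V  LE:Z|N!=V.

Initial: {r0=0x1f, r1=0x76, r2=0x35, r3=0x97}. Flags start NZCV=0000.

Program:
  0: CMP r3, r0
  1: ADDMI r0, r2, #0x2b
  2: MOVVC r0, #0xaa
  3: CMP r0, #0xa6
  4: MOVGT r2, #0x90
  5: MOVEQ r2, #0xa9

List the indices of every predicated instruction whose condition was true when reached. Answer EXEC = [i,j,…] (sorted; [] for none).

EXEC = [4]

0: ✓ CMP  NZCV=0011
1: · ADDMI
2: · MOVVC
3: ✓ CMP  NZCV=0000
4: ✓ MOVGT  r2←0x90
5: · MOVEQ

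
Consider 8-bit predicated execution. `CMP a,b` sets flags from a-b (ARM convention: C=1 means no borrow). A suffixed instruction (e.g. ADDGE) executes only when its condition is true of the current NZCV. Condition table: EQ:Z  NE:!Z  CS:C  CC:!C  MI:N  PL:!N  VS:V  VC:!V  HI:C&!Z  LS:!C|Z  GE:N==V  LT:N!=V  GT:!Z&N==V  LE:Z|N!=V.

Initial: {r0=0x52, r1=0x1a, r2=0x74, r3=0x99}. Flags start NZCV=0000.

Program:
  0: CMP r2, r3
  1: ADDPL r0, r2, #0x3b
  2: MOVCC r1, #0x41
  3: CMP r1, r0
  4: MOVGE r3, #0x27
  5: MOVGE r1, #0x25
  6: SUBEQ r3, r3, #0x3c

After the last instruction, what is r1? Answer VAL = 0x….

0: ✓ CMP  NZCV=1001
1: · ADDPL
2: ✓ MOVCC  r1←0x41
3: ✓ CMP  NZCV=1000
4: · MOVGE
5: · MOVGE
6: · SUBEQ

VAL = 0x41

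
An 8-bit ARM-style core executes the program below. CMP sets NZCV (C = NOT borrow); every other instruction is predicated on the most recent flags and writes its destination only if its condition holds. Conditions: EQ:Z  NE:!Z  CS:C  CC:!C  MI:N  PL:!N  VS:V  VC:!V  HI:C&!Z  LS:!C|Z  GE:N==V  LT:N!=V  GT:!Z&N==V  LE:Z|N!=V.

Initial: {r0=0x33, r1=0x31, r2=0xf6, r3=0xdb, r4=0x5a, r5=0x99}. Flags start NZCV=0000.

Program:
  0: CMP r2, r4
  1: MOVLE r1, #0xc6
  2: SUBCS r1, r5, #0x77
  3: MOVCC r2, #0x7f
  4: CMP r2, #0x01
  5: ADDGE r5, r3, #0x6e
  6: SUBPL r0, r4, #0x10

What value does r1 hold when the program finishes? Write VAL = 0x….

VAL = 0x22

[0] flags=1010 → (cmp)
[1] flags=1010 LE?T → r1=0xc6
[2] flags=1010 CS?T → r1=0x22
[3] flags=1010 CC?F → skip
[4] flags=1010 → (cmp)
[5] flags=1010 GE?F → skip
[6] flags=1010 PL?F → skip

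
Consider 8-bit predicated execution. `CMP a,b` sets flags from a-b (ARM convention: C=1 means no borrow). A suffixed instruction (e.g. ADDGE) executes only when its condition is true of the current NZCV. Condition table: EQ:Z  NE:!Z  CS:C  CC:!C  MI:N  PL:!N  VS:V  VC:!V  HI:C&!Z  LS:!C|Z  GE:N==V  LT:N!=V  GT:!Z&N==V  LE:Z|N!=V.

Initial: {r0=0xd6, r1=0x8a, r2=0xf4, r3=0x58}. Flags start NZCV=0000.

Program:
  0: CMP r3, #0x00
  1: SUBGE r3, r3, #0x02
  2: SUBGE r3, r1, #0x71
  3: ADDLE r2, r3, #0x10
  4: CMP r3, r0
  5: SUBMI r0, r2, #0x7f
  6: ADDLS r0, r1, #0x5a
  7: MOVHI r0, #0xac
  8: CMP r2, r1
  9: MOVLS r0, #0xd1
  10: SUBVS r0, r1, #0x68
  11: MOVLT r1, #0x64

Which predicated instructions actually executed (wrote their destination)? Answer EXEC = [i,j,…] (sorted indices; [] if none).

EXEC = [1,2,6]

0: ✓ CMP  NZCV=0010
1: ✓ SUBGE  r3←0x56
2: ✓ SUBGE  r3←0x19
3: · ADDLE
4: ✓ CMP  NZCV=0000
5: · SUBMI
6: ✓ ADDLS  r0←0xe4
7: · MOVHI
8: ✓ CMP  NZCV=0010
9: · MOVLS
10: · SUBVS
11: · MOVLT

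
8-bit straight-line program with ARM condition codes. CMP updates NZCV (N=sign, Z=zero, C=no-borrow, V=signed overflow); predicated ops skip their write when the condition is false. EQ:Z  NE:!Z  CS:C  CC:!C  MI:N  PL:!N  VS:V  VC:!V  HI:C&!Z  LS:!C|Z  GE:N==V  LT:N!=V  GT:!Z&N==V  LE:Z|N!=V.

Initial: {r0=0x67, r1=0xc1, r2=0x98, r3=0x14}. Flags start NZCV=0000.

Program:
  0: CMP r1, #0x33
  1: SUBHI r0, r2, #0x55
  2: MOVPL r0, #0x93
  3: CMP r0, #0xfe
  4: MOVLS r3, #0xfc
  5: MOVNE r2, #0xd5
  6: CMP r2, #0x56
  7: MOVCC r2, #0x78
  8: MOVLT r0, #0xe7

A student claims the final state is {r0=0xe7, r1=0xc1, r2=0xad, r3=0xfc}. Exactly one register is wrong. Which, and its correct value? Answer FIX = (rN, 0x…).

FIX = (r2, 0xd5)

0: ✓ CMP  NZCV=1010
1: ✓ SUBHI  r0←0x43
2: · MOVPL
3: ✓ CMP  NZCV=0000
4: ✓ MOVLS  r3←0xfc
5: ✓ MOVNE  r2←0xd5
6: ✓ CMP  NZCV=0011
7: · MOVCC
8: ✓ MOVLT  r0←0xe7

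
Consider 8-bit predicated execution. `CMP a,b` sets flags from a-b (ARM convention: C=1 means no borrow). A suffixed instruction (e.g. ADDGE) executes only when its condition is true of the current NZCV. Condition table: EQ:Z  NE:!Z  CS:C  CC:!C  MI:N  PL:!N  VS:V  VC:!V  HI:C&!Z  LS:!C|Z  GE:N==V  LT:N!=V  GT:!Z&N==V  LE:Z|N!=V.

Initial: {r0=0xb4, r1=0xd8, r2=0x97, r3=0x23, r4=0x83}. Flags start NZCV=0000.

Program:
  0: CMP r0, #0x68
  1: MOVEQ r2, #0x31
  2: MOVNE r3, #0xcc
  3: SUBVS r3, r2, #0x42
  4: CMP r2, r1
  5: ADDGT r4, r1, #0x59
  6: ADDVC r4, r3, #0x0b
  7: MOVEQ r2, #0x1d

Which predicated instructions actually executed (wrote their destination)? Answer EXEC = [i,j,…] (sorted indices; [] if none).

0: ✓ CMP  NZCV=0011
1: · MOVEQ
2: ✓ MOVNE  r3←0xcc
3: ✓ SUBVS  r3←0x55
4: ✓ CMP  NZCV=1000
5: · ADDGT
6: ✓ ADDVC  r4←0x60
7: · MOVEQ

EXEC = [2,3,6]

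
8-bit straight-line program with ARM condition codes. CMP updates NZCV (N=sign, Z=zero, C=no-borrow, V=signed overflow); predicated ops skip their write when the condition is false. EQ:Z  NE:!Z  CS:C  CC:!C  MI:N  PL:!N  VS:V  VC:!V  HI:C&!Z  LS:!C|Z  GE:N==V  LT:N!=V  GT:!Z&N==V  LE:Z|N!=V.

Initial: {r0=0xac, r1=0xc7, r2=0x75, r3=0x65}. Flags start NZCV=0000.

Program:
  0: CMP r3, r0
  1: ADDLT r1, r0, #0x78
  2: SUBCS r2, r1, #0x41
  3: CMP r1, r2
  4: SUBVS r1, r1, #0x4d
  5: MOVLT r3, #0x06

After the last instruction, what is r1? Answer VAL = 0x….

0: ✓ CMP  NZCV=1001
1: · ADDLT
2: · SUBCS
3: ✓ CMP  NZCV=0011
4: ✓ SUBVS  r1←0x7a
5: ✓ MOVLT  r3←0x06

VAL = 0x7a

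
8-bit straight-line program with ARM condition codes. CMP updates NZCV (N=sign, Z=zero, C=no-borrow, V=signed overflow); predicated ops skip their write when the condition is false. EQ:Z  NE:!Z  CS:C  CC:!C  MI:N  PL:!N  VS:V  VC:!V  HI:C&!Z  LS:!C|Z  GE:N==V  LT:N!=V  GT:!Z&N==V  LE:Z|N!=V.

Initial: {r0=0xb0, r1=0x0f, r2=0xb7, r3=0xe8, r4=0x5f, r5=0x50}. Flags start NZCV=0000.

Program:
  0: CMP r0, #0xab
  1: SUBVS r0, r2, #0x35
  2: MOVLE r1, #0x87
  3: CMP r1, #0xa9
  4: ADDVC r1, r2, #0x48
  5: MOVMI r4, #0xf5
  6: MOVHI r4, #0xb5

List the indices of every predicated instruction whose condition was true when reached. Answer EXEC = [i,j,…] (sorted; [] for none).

0: ✓ CMP  NZCV=0010
1: · SUBVS
2: · MOVLE
3: ✓ CMP  NZCV=0000
4: ✓ ADDVC  r1←0xff
5: · MOVMI
6: · MOVHI

EXEC = [4]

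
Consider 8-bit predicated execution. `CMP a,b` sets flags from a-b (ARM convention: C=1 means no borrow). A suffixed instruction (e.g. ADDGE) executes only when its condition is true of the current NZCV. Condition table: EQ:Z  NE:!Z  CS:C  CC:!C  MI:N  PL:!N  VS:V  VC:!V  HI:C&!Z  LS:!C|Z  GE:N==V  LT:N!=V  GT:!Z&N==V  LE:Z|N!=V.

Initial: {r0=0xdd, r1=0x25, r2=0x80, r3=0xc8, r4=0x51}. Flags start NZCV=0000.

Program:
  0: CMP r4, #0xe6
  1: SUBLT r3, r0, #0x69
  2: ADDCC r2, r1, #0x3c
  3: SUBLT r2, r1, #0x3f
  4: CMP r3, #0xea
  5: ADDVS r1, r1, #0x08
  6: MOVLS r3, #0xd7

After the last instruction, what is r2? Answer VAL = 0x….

VAL = 0x61

[0] flags=0000 → (cmp)
[1] flags=0000 LT?F → skip
[2] flags=0000 CC?T → r2=0x61
[3] flags=0000 LT?F → skip
[4] flags=1000 → (cmp)
[5] flags=1000 VS?F → skip
[6] flags=1000 LS?T → r3=0xd7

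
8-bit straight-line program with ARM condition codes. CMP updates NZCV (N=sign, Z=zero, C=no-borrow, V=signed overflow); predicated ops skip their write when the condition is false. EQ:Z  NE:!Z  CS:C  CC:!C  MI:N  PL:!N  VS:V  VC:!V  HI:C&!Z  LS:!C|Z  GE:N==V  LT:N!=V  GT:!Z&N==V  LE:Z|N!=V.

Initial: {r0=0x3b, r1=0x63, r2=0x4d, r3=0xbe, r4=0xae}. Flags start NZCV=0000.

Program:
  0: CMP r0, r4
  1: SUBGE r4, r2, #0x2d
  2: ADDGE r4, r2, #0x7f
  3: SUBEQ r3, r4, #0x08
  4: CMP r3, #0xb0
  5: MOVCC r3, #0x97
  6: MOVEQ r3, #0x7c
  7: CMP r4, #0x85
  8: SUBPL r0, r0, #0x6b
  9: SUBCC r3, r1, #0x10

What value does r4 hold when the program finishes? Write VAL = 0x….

[0] flags=1001 → (cmp)
[1] flags=1001 GE?T → r4=0x20
[2] flags=1001 GE?T → r4=0xcc
[3] flags=1001 EQ?F → skip
[4] flags=0010 → (cmp)
[5] flags=0010 CC?F → skip
[6] flags=0010 EQ?F → skip
[7] flags=0010 → (cmp)
[8] flags=0010 PL?T → r0=0xd0
[9] flags=0010 CC?F → skip

VAL = 0xcc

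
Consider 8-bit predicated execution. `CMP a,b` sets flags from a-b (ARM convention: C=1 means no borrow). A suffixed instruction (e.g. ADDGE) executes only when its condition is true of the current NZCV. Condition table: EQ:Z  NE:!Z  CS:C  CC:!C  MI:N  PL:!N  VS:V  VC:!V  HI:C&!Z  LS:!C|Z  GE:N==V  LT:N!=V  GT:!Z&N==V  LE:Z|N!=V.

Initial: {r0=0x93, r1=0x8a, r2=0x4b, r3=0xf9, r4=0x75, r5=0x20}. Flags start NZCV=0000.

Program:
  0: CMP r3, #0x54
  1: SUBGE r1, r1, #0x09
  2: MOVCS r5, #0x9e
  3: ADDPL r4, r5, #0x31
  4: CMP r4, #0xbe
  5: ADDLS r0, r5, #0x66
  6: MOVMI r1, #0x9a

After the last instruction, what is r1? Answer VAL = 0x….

0: ✓ CMP  NZCV=1010
1: · SUBGE
2: ✓ MOVCS  r5←0x9e
3: · ADDPL
4: ✓ CMP  NZCV=1001
5: ✓ ADDLS  r0←0x04
6: ✓ MOVMI  r1←0x9a

VAL = 0x9a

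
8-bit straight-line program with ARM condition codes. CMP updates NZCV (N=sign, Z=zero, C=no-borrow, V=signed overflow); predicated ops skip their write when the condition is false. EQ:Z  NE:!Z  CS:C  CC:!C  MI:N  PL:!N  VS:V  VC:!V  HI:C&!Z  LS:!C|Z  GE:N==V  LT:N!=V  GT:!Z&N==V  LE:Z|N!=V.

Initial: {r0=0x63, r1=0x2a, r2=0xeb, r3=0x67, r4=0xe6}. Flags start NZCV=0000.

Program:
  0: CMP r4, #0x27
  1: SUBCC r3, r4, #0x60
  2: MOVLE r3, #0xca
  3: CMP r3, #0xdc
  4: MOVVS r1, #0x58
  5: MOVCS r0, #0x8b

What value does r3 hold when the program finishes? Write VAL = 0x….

VAL = 0xca

[0] flags=1010 → (cmp)
[1] flags=1010 CC?F → skip
[2] flags=1010 LE?T → r3=0xca
[3] flags=1000 → (cmp)
[4] flags=1000 VS?F → skip
[5] flags=1000 CS?F → skip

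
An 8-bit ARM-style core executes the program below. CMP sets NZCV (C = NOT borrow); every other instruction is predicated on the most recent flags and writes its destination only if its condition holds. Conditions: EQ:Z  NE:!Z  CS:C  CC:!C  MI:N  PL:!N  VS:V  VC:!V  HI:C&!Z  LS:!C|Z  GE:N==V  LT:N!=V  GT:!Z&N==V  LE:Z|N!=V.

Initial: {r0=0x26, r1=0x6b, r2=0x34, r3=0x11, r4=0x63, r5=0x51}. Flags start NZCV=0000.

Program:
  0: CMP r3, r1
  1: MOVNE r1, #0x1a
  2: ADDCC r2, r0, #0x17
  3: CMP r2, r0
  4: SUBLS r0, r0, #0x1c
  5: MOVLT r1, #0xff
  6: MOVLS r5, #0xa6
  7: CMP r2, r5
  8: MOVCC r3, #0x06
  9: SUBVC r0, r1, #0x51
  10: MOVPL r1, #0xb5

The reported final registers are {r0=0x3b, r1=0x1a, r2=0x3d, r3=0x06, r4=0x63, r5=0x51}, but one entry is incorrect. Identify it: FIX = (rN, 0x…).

0: ✓ CMP  NZCV=1000
1: ✓ MOVNE  r1←0x1a
2: ✓ ADDCC  r2←0x3d
3: ✓ CMP  NZCV=0010
4: · SUBLS
5: · MOVLT
6: · MOVLS
7: ✓ CMP  NZCV=1000
8: ✓ MOVCC  r3←0x06
9: ✓ SUBVC  r0←0xc9
10: · MOVPL

FIX = (r0, 0xc9)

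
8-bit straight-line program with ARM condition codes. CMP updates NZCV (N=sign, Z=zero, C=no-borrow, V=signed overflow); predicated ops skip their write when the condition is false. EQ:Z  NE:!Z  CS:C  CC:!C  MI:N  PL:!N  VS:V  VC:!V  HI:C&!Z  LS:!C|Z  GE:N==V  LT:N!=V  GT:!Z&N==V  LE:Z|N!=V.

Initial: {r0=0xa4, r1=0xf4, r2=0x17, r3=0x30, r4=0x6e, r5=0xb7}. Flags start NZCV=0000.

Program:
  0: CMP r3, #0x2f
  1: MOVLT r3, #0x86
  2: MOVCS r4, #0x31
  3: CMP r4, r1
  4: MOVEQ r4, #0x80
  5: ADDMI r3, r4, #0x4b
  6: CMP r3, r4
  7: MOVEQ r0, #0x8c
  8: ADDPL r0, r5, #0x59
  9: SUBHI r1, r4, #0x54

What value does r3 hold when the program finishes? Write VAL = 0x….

VAL = 0x30

0: ✓ CMP  NZCV=0010
1: · MOVLT
2: ✓ MOVCS  r4←0x31
3: ✓ CMP  NZCV=0000
4: · MOVEQ
5: · ADDMI
6: ✓ CMP  NZCV=1000
7: · MOVEQ
8: · ADDPL
9: · SUBHI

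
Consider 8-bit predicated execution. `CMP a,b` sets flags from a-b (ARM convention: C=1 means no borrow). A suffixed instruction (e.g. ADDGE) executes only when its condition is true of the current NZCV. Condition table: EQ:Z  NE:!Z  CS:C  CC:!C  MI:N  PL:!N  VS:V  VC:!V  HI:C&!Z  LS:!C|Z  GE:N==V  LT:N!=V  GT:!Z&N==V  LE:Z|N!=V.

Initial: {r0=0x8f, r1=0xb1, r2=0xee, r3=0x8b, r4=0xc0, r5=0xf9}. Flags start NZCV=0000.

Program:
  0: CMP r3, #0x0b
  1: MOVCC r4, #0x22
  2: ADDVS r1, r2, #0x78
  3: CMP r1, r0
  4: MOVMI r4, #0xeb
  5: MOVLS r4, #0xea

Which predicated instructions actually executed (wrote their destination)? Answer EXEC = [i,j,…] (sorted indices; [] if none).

0: ✓ CMP  NZCV=1010
1: · MOVCC
2: · ADDVS
3: ✓ CMP  NZCV=0010
4: · MOVMI
5: · MOVLS

EXEC = []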